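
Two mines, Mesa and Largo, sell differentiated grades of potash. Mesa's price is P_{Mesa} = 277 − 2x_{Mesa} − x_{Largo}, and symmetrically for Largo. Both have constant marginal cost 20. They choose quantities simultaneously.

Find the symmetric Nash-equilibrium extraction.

51.4

Mine Mesa's profit: π = x_{Mesa}(277 − 2x_{Mesa} − x_{Largo}) − 20x_{Mesa}.
∂π/∂x_{Mesa} = 257 − 4x_{Mesa} − x_{Largo} = 0 ⇒ x_{Mesa} = 64.25 − 0.25x_{Largo}.
Setting x_{Mesa} = x_{Largo} in the reaction function: x_{Mesa} = 64.25 − 0.25x_{Mesa}, so x_{Mesa} = 64.25 / 1.25 = 51.4.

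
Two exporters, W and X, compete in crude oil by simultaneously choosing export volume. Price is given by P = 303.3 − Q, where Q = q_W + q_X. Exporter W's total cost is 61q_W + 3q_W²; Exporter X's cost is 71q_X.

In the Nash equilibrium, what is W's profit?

1131.6496

Exporter W's profit: π = q_W(303.3 − (q_W + q_X)) − 61q_W − 3q_W².
∂π/∂q_W = 242.3 − 8q_W − q_X = 0, so q_W = 30.2875 − 0.125q_X.
For X: ∂π/∂q_X = 232.3 − 2q_X − q_W = 0 ⇒ q_X = 116.15 − 0.5q_W.
Solving the two reaction functions simultaneously: (1 − (−0.125)(−0.5))q_W = 30.2875 − 0.125·116.15, so 0.9375q_W = 2523/160 and q_W = 16.82.
Then q_X = 116.15 − 0.5·16.82 = 107.74.
Price P = 303.3 − 124.56 = 178.74.
W's profit: (178.74 − 61)·16.82 − 3(16.82)² = 1131.6496.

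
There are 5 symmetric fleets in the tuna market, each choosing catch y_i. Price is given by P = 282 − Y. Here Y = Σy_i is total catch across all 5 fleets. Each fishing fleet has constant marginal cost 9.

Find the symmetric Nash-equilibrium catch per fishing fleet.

A representative fishing fleet's profit is π_i = y_i(282 − Y) − 9y_i, with Y = y_i + Σ_{j≠i} y_j.
First-order condition: 273 − 2y_i − Σ_{j≠i} y_j = 0.
Imposing symmetry (y_j = y for all j) turns Σ_{j≠i} y_j into 4y, so 273 = 6y and y = 45.5.

45.5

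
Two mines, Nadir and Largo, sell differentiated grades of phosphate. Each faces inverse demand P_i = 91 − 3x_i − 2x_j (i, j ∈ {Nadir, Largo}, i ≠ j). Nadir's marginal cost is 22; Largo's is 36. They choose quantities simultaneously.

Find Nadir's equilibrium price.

Mine Nadir's profit: π = x_{Nadir}(91 − 3x_{Nadir} − 2x_{Largo}) − 22x_{Nadir}.
∂π/∂x_{Nadir} = 69 − 6x_{Nadir} − 2x_{Largo} = 0 ⇒ x_{Nadir} = 11.5 − (1/3)x_{Largo}.
Similarly x_{Largo} = 55/6 − (1/3)x_{Nadir}.
Solving the two reaction functions simultaneously: (1 − (−1/3)(−1/3))x_{Nadir} = 11.5 − (1/3)·(55/6), so (8/9)x_{Nadir} = 76/9 and x_{Nadir} = 9.5.
Then x_{Largo} = 55/6 − (1/3)·9.5 = 6.
P_{Nadir} = 91 − 3·9.5 − 2·6 = 50.5.

50.5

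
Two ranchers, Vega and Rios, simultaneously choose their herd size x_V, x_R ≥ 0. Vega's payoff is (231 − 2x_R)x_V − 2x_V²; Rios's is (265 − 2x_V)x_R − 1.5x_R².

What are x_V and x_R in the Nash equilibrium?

Expanding Vega's payoff: 231x_V − 2x_Rx_V − 2x_V².
∂π/∂x_V = 231 − 2x_R − 4x_V = 0, so x_V = 57.75 − 0.5x_R.
Likewise for Rios: x_R = 265/3 − (2/3)x_V.
Solving the two reaction functions simultaneously: (1 − (−0.5)(−2/3))x_V = 57.75 − 0.5·(265/3), so (2/3)x_V = 163/12 and x_V = 20.375.
Then x_R = 265/3 − (2/3)·20.375 = 74.75.

20.375, 74.75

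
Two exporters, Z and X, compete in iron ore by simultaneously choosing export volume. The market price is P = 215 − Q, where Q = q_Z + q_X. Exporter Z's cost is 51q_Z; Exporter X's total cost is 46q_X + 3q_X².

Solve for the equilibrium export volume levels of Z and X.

Exporter Z's profit: π = q_Z(215 − (q_Z + q_X)) − 51q_Z.
∂π/∂q_Z = 164 − 2q_Z − q_X = 0, so q_Z = 82 − 0.5q_X.
For X: ∂π/∂q_X = 169 − 8q_X − q_Z = 0 ⇒ q_X = 21.125 − 0.125q_Z.
Solving the two reaction functions simultaneously: (1 − (−0.5)(−0.125))q_Z = 82 − 0.5·21.125, so 0.9375q_Z = 71.4375 and q_Z = 76.2.
Then q_X = 21.125 − 0.125·76.2 = 11.6.

76.2, 11.6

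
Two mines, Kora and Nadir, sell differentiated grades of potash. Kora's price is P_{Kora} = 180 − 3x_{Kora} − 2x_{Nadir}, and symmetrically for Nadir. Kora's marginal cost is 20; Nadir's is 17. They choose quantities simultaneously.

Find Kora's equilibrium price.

79.4375

Mine Kora's profit: π = x_{Kora}(180 − 3x_{Kora} − 2x_{Nadir}) − 20x_{Kora}.
∂π/∂x_{Kora} = 160 − 6x_{Kora} − 2x_{Nadir} = 0 ⇒ x_{Kora} = 80/3 − (1/3)x_{Nadir}.
Similarly x_{Nadir} = 163/6 − (1/3)x_{Kora}.
Solving the two reaction functions simultaneously: (1 − (−1/3)(−1/3))x_{Kora} = 80/3 − (1/3)·(163/6), so (8/9)x_{Kora} = 317/18 and x_{Kora} = 19.8125.
Then x_{Nadir} = 163/6 − (1/3)·19.8125 = 20.5625.
P_{Kora} = 180 − 3·19.8125 − 2·20.5625 = 79.4375.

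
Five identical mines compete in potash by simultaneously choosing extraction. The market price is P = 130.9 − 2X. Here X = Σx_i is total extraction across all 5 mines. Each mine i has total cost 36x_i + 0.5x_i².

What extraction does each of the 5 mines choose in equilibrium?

7.3

A representative mine's profit is π_i = x_i(130.9 − 2X) − 36x_i − 0.5x_i², with X = x_i + Σ_{j≠i} x_j.
First-order condition: 94.9 − 5x_i − 2Σ_{j≠i} x_j = 0.
In a symmetric equilibrium every mine chooses the same x, so Σ_{j≠i} x_j = 4x. The condition becomes 94.9 − 13x = 0, giving x = 94.9/13 = 7.3.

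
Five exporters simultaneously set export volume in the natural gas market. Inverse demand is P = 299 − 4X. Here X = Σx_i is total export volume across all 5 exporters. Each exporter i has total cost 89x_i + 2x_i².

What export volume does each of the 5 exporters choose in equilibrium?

A representative exporter's profit is π_i = x_i(299 − 4X) − 89x_i − 2x_i², with X = x_i + Σ_{j≠i} x_j.
First-order condition: 210 − 12x_i − 4Σ_{j≠i} x_j = 0.
Imposing symmetry (x_j = x for all j) turns Σ_{j≠i} x_j into 4x, so 210 = 28x and x = 7.5.

7.5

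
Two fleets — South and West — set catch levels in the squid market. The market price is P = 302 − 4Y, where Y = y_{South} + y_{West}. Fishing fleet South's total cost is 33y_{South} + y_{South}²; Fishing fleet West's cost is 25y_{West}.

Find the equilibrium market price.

Fishing fleet South's profit: π = y_{South}(302 − 4(y_{South} + y_{West})) − 33y_{South} − y_{South}².
∂π/∂y_{South} = 269 − 10y_{South} − 4y_{West} = 0, so y_{South} = 26.9 − 0.4y_{West}.
For West: ∂π/∂y_{West} = 277 − 8y_{West} − 4y_{South} = 0 ⇒ y_{West} = 34.625 − 0.5y_{South}.
Substituting the second reaction function into the first: y_{South} = 26.9 − 0.4(34.625 − 0.5y_{South}), which gives 0.8y_{South} = 13.05 ⇒ y_{South} = 16.3125.
Then y_{West} = 34.625 − 0.5·16.3125 = 847/32.
Equilibrium price: P = 302 − 4·(1369/32) = 130.875.

130.875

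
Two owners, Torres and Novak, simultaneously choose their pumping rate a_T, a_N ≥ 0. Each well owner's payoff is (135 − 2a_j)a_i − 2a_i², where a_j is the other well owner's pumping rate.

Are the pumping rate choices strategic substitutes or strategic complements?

strategic substitutes

Torres's payoff is (135 − 2a_N)a_T − 2a_T².
∂π/∂a_T = 135 − 2a_N − 4a_T = 0, so a_T = 33.75 − 0.5a_N.
The best-response slope da_T/da_N = −0.5 < 0: the reaction function is downward-sloping, so the choices are strategic substitutes.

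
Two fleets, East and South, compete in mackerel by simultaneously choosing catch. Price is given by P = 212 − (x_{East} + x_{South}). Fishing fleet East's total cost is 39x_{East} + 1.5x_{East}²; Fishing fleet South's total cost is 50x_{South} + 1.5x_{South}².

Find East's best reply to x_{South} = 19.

Fishing fleet East's profit: π = x_{East}(212 − (x_{East} + x_{South})) − 39x_{East} − 1.5x_{East}².
∂π/∂x_{East} = 173 − 5x_{East} − x_{South} = 0, so x_{East} = 34.6 − 0.2x_{South}.
At x_{South} = 19: x_{East} = 34.6 − 0.2·19 = 30.8.

30.8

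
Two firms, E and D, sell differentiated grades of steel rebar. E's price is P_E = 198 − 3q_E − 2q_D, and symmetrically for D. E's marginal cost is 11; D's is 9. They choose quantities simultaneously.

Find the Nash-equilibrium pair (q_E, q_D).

23.25, 23.75

Firm E's profit: π = q_E(198 − 3q_E − 2q_D) − 11q_E.
∂π/∂q_E = 187 − 6q_E − 2q_D = 0 ⇒ q_E = 187/6 − (1/3)q_D.
Similarly q_D = 31.5 − (1/3)q_E.
Plugging q_D into E's best response: q_E = 187/6 − (1/3)(31.5 − (1/3)q_E) ⇒ (8/9)q_E = 62/3, so q_E = 23.25.
Then q_D = 31.5 − (1/3)·23.25 = 23.75.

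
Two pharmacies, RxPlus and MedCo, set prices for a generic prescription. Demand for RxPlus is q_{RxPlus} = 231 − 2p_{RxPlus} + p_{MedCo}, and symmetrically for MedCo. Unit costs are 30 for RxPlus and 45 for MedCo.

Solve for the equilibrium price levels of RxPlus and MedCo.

99, 105

RxPlus's profit: π = (p_{RxPlus} − 30)(231 − 2p_{RxPlus} + p_{MedCo}).
∂π/∂p_{RxPlus} = 291 − 4p_{RxPlus} + p_{MedCo} = 0 ⇒ p_{RxPlus} = 72.75 + 0.25p_{MedCo}.
Similarly p_{MedCo} = 80.25 + 0.25p_{RxPlus}.
Solving the two reaction functions simultaneously: (1 − (0.25)(0.25))p_{RxPlus} = 72.75 + 0.25·80.25, so 0.9375p_{RxPlus} = 92.8125 and p_{RxPlus} = 99.
Then p_{MedCo} = 80.25 + 0.25·99 = 105.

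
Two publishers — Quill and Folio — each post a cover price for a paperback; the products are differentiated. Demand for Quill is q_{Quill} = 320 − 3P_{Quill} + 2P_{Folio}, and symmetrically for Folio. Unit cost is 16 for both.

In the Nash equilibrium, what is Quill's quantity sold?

228

Quill's profit: π = (P_{Quill} − 16)(320 − 3P_{Quill} + 2P_{Folio}).
∂π/∂P_{Quill} = 368 − 6P_{Quill} + 2P_{Folio} = 0 ⇒ P_{Quill} = 184/3 + (1/3)P_{Folio}.
The game is symmetric, so in equilibrium P_{Folio} = P_{Quill}: the reaction function gives (2/3)P_{Quill} = 184/3, hence P_{Quill} = 92.
q_{Quill} = 320 − 3·92 + 2·92 = 228.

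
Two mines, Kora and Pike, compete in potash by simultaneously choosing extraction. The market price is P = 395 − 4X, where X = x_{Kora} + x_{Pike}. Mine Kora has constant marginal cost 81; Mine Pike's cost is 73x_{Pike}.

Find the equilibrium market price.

Mine Kora's profit: π = x_{Kora}(395 − 4(x_{Kora} + x_{Pike})) − 81x_{Kora}.
∂π/∂x_{Kora} = 314 − 8x_{Kora} − 4x_{Pike} = 0, so x_{Kora} = 39.25 − 0.5x_{Pike}.
By the same steps for Pike: x_{Pike} = 40.25 − 0.5x_{Kora}.
Substituting the second reaction function into the first: x_{Kora} = 39.25 − 0.5(40.25 − 0.5x_{Kora}), which gives 0.75x_{Kora} = 19.125 ⇒ x_{Kora} = 25.5.
Then x_{Pike} = 40.25 − 0.5·25.5 = 27.5.
Equilibrium price: P = 395 − 4·53 = 183.

183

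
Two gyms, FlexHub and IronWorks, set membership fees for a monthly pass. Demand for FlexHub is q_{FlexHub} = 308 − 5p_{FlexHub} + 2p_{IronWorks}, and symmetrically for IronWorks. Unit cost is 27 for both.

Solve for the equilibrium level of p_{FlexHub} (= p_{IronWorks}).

55.375

FlexHub's profit: π = (p_{FlexHub} − 27)(308 − 5p_{FlexHub} + 2p_{IronWorks}).
∂π/∂p_{FlexHub} = 443 − 10p_{FlexHub} + 2p_{IronWorks} = 0 ⇒ p_{FlexHub} = 44.3 + 0.2p_{IronWorks}.
Setting p_{FlexHub} = p_{IronWorks} in the reaction function: p_{FlexHub} = 44.3 + 0.2p_{FlexHub}, so p_{FlexHub} = 44.3 / 0.8 = 55.375.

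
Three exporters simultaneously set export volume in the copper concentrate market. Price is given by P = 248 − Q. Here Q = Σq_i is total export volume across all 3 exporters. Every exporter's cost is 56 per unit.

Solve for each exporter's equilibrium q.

A representative exporter's profit is π_i = q_i(248 − Q) − 56q_i, with Q = q_i + Σ_{j≠i} q_j.
First-order condition: 192 − 2q_i − Σ_{j≠i} q_j = 0.
In a symmetric equilibrium every exporter chooses the same q, so Σ_{j≠i} q_j = 2q. The condition becomes 192 − 4q = 0, giving q = 192/4 = 48.

48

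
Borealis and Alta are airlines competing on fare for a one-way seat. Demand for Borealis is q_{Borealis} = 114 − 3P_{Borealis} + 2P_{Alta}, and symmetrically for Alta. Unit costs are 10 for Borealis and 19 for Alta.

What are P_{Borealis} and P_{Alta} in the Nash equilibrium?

37.6875, 41.0625

Borealis's profit: π = (P_{Borealis} − 10)(114 − 3P_{Borealis} + 2P_{Alta}).
∂π/∂P_{Borealis} = 144 − 6P_{Borealis} + 2P_{Alta} = 0 ⇒ P_{Borealis} = 24 + (1/3)P_{Alta}.
Similarly P_{Alta} = 28.5 + (1/3)P_{Borealis}.
Solving the two reaction functions simultaneously: (1 − (1/3)(1/3))P_{Borealis} = 24 + (1/3)·28.5, so (8/9)P_{Borealis} = 33.5 and P_{Borealis} = 37.6875.
Then P_{Alta} = 28.5 + (1/3)·37.6875 = 41.0625.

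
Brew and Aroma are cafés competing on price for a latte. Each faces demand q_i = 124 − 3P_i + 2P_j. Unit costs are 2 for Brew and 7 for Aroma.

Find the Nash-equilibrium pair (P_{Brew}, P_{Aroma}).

Brew's profit: π = (P_{Brew} − 2)(124 − 3P_{Brew} + 2P_{Aroma}).
∂π/∂P_{Brew} = 130 − 6P_{Brew} + 2P_{Aroma} = 0 ⇒ P_{Brew} = 65/3 + (1/3)P_{Aroma}.
Similarly P_{Aroma} = 145/6 + (1/3)P_{Brew}.
Plugging P_{Aroma} into Brew's best response: P_{Brew} = 65/3 + (1/3)(145/6 + (1/3)P_{Brew}) ⇒ (8/9)P_{Brew} = 535/18, so P_{Brew} = 33.4375.
Then P_{Aroma} = 145/6 + (1/3)·33.4375 = 35.3125.

33.4375, 35.3125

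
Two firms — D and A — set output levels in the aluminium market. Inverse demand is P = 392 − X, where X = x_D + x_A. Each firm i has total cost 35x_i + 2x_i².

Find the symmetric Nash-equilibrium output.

51

Firm D's profit: π = x_D(392 − (x_D + x_A)) − 35x_D − 2x_D².
∂π/∂x_D = 357 − 6x_D − x_A = 0, so x_D = 59.5 − (1/6)x_A.
The game is symmetric, so in equilibrium x_A = x_D: the reaction function gives (7/6)x_D = 59.5, hence x_D = 51.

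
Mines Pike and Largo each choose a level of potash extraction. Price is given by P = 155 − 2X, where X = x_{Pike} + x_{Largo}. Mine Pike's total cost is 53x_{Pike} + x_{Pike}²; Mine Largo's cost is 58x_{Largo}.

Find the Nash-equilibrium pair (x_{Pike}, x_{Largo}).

Mine Pike's profit: π = x_{Pike}(155 − 2(x_{Pike} + x_{Largo})) − 53x_{Pike} − x_{Pike}².
∂π/∂x_{Pike} = 102 − 6x_{Pike} − 2x_{Largo} = 0, so x_{Pike} = 17 − (1/3)x_{Largo}.
For Largo: ∂π/∂x_{Largo} = 97 − 4x_{Largo} − 2x_{Pike} = 0 ⇒ x_{Largo} = 24.25 − 0.5x_{Pike}.
Substituting the second reaction function into the first: x_{Pike} = 17 − (1/3)(24.25 − 0.5x_{Pike}), which gives (5/6)x_{Pike} = 107/12 ⇒ x_{Pike} = 10.7.
Then x_{Largo} = 24.25 − 0.5·10.7 = 18.9.

10.7, 18.9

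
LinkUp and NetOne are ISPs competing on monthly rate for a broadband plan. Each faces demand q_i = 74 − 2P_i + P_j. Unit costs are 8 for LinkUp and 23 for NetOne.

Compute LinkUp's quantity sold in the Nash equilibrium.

48

LinkUp's profit: π = (P_{LinkUp} − 8)(74 − 2P_{LinkUp} + P_{NetOne}).
∂π/∂P_{LinkUp} = 90 − 4P_{LinkUp} + P_{NetOne} = 0 ⇒ P_{LinkUp} = 22.5 + 0.25P_{NetOne}.
Similarly P_{NetOne} = 30 + 0.25P_{LinkUp}.
Substituting the second reaction function into the first: P_{LinkUp} = 22.5 + 0.25(30 + 0.25P_{LinkUp}), which gives 0.9375P_{LinkUp} = 30 ⇒ P_{LinkUp} = 32.
Then P_{NetOne} = 30 + 0.25·32 = 38.
q_{LinkUp} = 74 − 2·32 + 38 = 48.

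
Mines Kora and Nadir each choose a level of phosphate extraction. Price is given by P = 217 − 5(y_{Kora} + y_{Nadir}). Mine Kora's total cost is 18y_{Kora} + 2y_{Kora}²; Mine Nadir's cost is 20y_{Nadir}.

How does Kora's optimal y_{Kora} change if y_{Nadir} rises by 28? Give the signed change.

Mine Kora's profit: π = y_{Kora}(217 − 5(y_{Kora} + y_{Nadir})) − 18y_{Kora} − 2y_{Kora}².
∂π/∂y_{Kora} = 199 − 14y_{Kora} − 5y_{Nadir} = 0, so y_{Kora} = 199/14 − (5/14)y_{Nadir}.
The reaction-function slope is −5/14, so a 28-unit rise in y_{Nadir} moves y_{Kora} by −5/14 × 28 = −10. Kora's best response falls — the actions are strategic substitutes.

-10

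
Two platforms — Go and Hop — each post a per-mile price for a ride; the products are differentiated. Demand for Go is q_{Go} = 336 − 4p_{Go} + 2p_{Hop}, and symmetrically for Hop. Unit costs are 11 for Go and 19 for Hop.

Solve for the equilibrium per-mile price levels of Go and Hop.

64.4, 67.6

Go's profit: π = (p_{Go} − 11)(336 − 4p_{Go} + 2p_{Hop}).
∂π/∂p_{Go} = 380 − 8p_{Go} + 2p_{Hop} = 0 ⇒ p_{Go} = 47.5 + 0.25p_{Hop}.
Similarly p_{Hop} = 51.5 + 0.25p_{Go}.
Substituting the second reaction function into the first: p_{Go} = 47.5 + 0.25(51.5 + 0.25p_{Go}), which gives 0.9375p_{Go} = 60.375 ⇒ p_{Go} = 64.4.
Then p_{Hop} = 51.5 + 0.25·64.4 = 67.6.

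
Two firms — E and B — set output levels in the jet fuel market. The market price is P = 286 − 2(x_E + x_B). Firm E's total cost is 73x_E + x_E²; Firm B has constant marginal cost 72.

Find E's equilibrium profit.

Firm E's profit: π = x_E(286 − 2(x_E + x_B)) − 73x_E − x_E².
∂π/∂x_E = 213 − 6x_E − 2x_B = 0, so x_E = 35.5 − (1/3)x_B.
For B: ∂π/∂x_B = 214 − 4x_B − 2x_E = 0 ⇒ x_B = 53.5 − 0.5x_E.
Solving the two reaction functions simultaneously: (1 − (−1/3)(−0.5))x_E = 35.5 − (1/3)·53.5, so (5/6)x_E = 53/3 and x_E = 21.2.
Then x_B = 53.5 − 0.5·21.2 = 42.9.
Price P = 286 − 2·64.1 = 157.8.
E's profit: (157.8 − 73)·21.2 − (21.2)² = 1348.32.

1348.32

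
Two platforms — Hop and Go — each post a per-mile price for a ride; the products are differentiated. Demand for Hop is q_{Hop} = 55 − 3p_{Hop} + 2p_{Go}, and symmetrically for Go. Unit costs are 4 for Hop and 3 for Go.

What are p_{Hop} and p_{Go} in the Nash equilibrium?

16.5625, 16.1875

Hop's profit: π = (p_{Hop} − 4)(55 − 3p_{Hop} + 2p_{Go}).
∂π/∂p_{Hop} = 67 − 6p_{Hop} + 2p_{Go} = 0 ⇒ p_{Hop} = 67/6 + (1/3)p_{Go}.
Similarly p_{Go} = 32/3 + (1/3)p_{Hop}.
Substituting the second reaction function into the first: p_{Hop} = 67/6 + (1/3)(32/3 + (1/3)p_{Hop}), which gives (8/9)p_{Hop} = 265/18 ⇒ p_{Hop} = 16.5625.
Then p_{Go} = 32/3 + (1/3)·16.5625 = 16.1875.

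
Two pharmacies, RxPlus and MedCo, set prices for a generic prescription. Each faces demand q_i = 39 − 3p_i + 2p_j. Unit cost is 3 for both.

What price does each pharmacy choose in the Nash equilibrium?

RxPlus's profit: π = (p_{RxPlus} − 3)(39 − 3p_{RxPlus} + 2p_{MedCo}).
∂π/∂p_{RxPlus} = 48 − 6p_{RxPlus} + 2p_{MedCo} = 0 ⇒ p_{RxPlus} = 8 + (1/3)p_{MedCo}.
Setting p_{RxPlus} = p_{MedCo} in the reaction function: p_{RxPlus} = 8 + (1/3)p_{RxPlus}, so p_{RxPlus} = 8 / (2/3) = 12.

12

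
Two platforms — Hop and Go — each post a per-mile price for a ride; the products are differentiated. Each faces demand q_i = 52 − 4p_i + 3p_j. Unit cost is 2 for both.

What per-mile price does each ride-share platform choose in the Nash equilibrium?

Hop's profit: π = (p_{Hop} − 2)(52 − 4p_{Hop} + 3p_{Go}).
∂π/∂p_{Hop} = 60 − 8p_{Hop} + 3p_{Go} = 0 ⇒ p_{Hop} = 7.5 + 0.375p_{Go}.
By symmetry p_{Go} = p_{Hop}; substituting into the reaction function, 0.625p_{Hop} = 7.5 and p_{Hop} = 12.

12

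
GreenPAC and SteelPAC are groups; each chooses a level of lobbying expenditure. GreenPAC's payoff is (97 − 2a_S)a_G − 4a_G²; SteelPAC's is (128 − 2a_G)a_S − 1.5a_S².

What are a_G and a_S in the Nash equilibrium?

1.75, 41.5

Expanding GreenPAC's payoff: 97a_G − 2a_Sa_G − 4a_G².
∂π/∂a_G = 97 − 2a_S − 8a_G = 0, so a_G = 12.125 − 0.25a_S.
Likewise for SteelPAC: a_S = 128/3 − (2/3)a_G.
Plugging a_S into GreenPAC's best response: a_G = 12.125 − 0.25(128/3 − (2/3)a_G) ⇒ (5/6)a_G = 35/24, so a_G = 1.75.
Then a_S = 128/3 − (2/3)·1.75 = 41.5.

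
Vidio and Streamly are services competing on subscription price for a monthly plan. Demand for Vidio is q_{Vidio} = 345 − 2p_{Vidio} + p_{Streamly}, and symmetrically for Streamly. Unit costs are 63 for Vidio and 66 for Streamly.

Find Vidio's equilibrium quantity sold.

188.8

Vidio's profit: π = (p_{Vidio} − 63)(345 − 2p_{Vidio} + p_{Streamly}).
∂π/∂p_{Vidio} = 471 − 4p_{Vidio} + p_{Streamly} = 0 ⇒ p_{Vidio} = 117.75 + 0.25p_{Streamly}.
Similarly p_{Streamly} = 119.25 + 0.25p_{Vidio}.
Plugging p_{Streamly} into Vidio's best response: p_{Vidio} = 117.75 + 0.25(119.25 + 0.25p_{Vidio}) ⇒ 0.9375p_{Vidio} = 147.5625, so p_{Vidio} = 157.4.
Then p_{Streamly} = 119.25 + 0.25·157.4 = 158.6.
q_{Vidio} = 345 − 2·157.4 + 158.6 = 188.8.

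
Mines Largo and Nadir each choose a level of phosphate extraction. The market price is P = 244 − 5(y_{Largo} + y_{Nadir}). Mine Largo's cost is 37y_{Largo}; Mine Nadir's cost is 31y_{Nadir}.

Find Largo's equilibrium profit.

Mine Largo's profit: π = y_{Largo}(244 − 5(y_{Largo} + y_{Nadir})) − 37y_{Largo}.
∂π/∂y_{Largo} = 207 − 10y_{Largo} − 5y_{Nadir} = 0, so y_{Largo} = 20.7 − 0.5y_{Nadir}.
By the same steps for Nadir: y_{Nadir} = 21.3 − 0.5y_{Largo}.
Solving the two reaction functions simultaneously: (1 − (−0.5)(−0.5))y_{Largo} = 20.7 − 0.5·21.3, so 0.75y_{Largo} = 10.05 and y_{Largo} = 13.4.
Then y_{Nadir} = 21.3 − 0.5·13.4 = 14.6.
Price P = 244 − 5·28 = 104.
Largo's profit: (104 − 37)·13.4 = 897.8.

897.8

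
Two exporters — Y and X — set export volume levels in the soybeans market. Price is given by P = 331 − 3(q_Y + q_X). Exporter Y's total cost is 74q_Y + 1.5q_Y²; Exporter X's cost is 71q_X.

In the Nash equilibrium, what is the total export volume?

51.8

Exporter Y's profit: π = q_Y(331 − 3(q_Y + q_X)) − 74q_Y − 1.5q_Y².
∂π/∂q_Y = 257 − 9q_Y − 3q_X = 0, so q_Y = 257/9 − (1/3)q_X.
For X: ∂π/∂q_X = 260 − 6q_X − 3q_Y = 0 ⇒ q_X = 130/3 − 0.5q_Y.
Solving the two reaction functions simultaneously: (1 − (−1/3)(−0.5))q_Y = 257/9 − (1/3)·(130/3), so (5/6)q_Y = 127/9 and q_Y = 254/15.
Then q_X = 130/3 − 0.5·(254/15) = 523/15.
Total export volume: 254/15 + 523/15 = 51.8.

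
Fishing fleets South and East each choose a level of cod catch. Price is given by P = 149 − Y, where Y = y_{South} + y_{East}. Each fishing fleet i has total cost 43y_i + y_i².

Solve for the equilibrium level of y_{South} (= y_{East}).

Fishing fleet South's profit: π = y_{South}(149 − (y_{South} + y_{East})) − 43y_{South} − y_{South}².
∂π/∂y_{South} = 106 − 4y_{South} − y_{East} = 0, so y_{South} = 26.5 − 0.25y_{East}.
The game is symmetric, so in equilibrium y_{East} = y_{South}: the reaction function gives 1.25y_{South} = 26.5, hence y_{South} = 21.2.

21.2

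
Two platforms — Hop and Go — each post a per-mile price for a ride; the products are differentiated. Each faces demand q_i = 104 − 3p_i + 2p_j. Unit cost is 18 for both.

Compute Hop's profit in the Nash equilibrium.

1386.75

Hop's profit: π = (p_{Hop} − 18)(104 − 3p_{Hop} + 2p_{Go}).
∂π/∂p_{Hop} = 158 − 6p_{Hop} + 2p_{Go} = 0 ⇒ p_{Hop} = 79/3 + (1/3)p_{Go}.
By symmetry p_{Go} = p_{Hop}; substituting into the reaction function, (2/3)p_{Hop} = 79/3 and p_{Hop} = 39.5.
q_{Hop} = 104 − 3·39.5 + 2·39.5 = 64.5.
Profit = (39.5 − 18)·64.5 = 1386.75.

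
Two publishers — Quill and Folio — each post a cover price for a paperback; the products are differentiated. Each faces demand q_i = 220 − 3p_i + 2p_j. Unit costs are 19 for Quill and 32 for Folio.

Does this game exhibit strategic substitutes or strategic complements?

Quill's profit: π = (p_{Quill} − 19)(220 − 3p_{Quill} + 2p_{Folio}).
∂π/∂p_{Quill} = 277 − 6p_{Quill} + 2p_{Folio} = 0 ⇒ p_{Quill} = 277/6 + (1/3)p_{Folio}.
The best-response slope dp_{Quill}/dp_{Folio} = 1/3 > 0: the reaction function is upward-sloping, so the choices are strategic complements.

strategic complements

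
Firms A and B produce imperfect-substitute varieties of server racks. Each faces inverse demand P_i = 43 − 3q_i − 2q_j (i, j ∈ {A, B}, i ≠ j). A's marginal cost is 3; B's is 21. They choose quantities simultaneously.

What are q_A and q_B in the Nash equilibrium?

Firm A's profit: π = q_A(43 − 3q_A − 2q_B) − 3q_A.
∂π/∂q_A = 40 − 6q_A − 2q_B = 0 ⇒ q_A = 20/3 − (1/3)q_B.
Similarly q_B = 11/3 − (1/3)q_A.
Substituting the second reaction function into the first: q_A = 20/3 − (1/3)(11/3 − (1/3)q_A), which gives (8/9)q_A = 49/9 ⇒ q_A = 6.125.
Then q_B = 11/3 − (1/3)·6.125 = 1.625.

6.125, 1.625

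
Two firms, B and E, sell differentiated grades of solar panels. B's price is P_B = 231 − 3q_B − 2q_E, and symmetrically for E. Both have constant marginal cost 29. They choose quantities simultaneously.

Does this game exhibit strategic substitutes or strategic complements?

strategic substitutes

Firm B's profit: π = q_B(231 − 3q_B − 2q_E) − 29q_B.
∂π/∂q_B = 202 − 6q_B − 2q_E = 0 ⇒ q_B = 101/3 − (1/3)q_E.
The best-response slope dq_B/dq_E = −1/3 < 0: the reaction function is downward-sloping, so the choices are strategic substitutes.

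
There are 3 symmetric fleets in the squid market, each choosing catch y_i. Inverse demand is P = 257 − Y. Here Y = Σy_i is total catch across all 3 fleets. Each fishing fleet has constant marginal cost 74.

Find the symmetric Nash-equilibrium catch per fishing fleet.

45.75

A representative fishing fleet's profit is π_i = y_i(257 − Y) − 74y_i, with Y = y_i + Σ_{j≠i} y_j.
First-order condition: 183 − 2y_i − Σ_{j≠i} y_j = 0.
Imposing symmetry (y_j = y for all j) turns Σ_{j≠i} y_j into 2y, so 183 = 4y and y = 45.75.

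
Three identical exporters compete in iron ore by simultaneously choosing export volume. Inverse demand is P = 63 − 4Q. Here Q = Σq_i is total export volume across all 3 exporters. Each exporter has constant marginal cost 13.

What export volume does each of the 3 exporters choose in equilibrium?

3.125

A representative exporter's profit is π_i = q_i(63 − 4Q) − 13q_i, with Q = q_i + Σ_{j≠i} q_j.
First-order condition: 50 − 8q_i − 4Σ_{j≠i} q_j = 0.
Imposing symmetry (q_j = q for all j) turns Σ_{j≠i} q_j into 2q, so 50 = 16q and q = 3.125.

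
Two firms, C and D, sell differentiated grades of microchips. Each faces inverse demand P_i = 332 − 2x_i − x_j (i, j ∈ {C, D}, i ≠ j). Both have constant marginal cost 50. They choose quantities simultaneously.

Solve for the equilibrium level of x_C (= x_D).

56.4

Firm C's profit: π = x_C(332 − 2x_C − x_D) − 50x_C.
∂π/∂x_C = 282 − 4x_C − x_D = 0 ⇒ x_C = 70.5 − 0.25x_D.
By symmetry x_D = x_C; substituting into the reaction function, 1.25x_C = 70.5 and x_C = 56.4.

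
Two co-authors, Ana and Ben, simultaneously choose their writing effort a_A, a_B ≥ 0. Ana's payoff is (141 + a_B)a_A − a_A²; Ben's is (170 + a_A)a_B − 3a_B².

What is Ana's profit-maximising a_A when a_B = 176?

158.5

Expanding Ana's payoff: 141a_A + a_Ba_A − a_A².
∂π/∂a_A = 141 + a_B − 2a_A = 0, so a_A = 70.5 + 0.5a_B.
At a_B = 176: a_A = 70.5 + 0.5·176 = 158.5.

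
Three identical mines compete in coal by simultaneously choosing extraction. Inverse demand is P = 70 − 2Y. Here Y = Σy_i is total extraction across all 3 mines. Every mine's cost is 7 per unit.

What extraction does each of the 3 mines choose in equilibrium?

A representative mine's profit is π_i = y_i(70 − 2Y) − 7y_i, with Y = y_i + Σ_{j≠i} y_j.
First-order condition: 63 − 4y_i − 2Σ_{j≠i} y_j = 0.
With identical mines, set every y_j = y: then 63 − 4y − 4y = 0, i.e. y = 63/8 = 7.875.

7.875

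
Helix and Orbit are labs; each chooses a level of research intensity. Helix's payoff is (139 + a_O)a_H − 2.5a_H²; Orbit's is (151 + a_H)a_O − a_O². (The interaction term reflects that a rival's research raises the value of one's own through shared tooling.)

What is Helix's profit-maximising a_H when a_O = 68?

Expanding Helix's payoff: 139a_H + a_Oa_H − 2.5a_H².
∂π/∂a_H = 139 + a_O − 5a_H = 0, so a_H = 27.8 + 0.2a_O.
At a_O = 68: a_H = 27.8 + 0.2·68 = 41.4.

41.4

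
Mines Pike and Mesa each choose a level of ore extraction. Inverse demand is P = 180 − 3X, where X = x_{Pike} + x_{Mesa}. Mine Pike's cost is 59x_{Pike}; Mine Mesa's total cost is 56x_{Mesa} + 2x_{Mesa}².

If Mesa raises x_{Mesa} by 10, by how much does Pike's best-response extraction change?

Mine Pike's profit: π = x_{Pike}(180 − 3(x_{Pike} + x_{Mesa})) − 59x_{Pike}.
∂π/∂x_{Pike} = 121 − 6x_{Pike} − 3x_{Mesa} = 0, so x_{Pike} = 121/6 − 0.5x_{Mesa}.
The reaction-function slope is −0.5, so a 10-unit rise in x_{Mesa} moves x_{Pike} by −0.5 × 10 = −5. Pike's best response falls — the actions are strategic substitutes.

-5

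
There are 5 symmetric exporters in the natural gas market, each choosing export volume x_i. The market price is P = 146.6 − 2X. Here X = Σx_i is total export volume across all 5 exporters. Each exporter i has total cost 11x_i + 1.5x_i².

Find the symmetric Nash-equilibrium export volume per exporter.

9.04

A representative exporter's profit is π_i = x_i(146.6 − 2X) − 11x_i − 1.5x_i², with X = x_i + Σ_{j≠i} x_j.
First-order condition: 135.6 − 7x_i − 2Σ_{j≠i} x_j = 0.
Imposing symmetry (x_j = x for all j) turns Σ_{j≠i} x_j into 4x, so 135.6 = 15x and x = 9.04.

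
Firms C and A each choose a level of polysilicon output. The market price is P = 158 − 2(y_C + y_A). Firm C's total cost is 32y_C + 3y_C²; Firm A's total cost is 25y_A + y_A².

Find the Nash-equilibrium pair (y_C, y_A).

8.75, 19.25

Firm C's profit: π = y_C(158 − 2(y_C + y_A)) − 32y_C − 3y_C².
∂π/∂y_C = 126 − 10y_C − 2y_A = 0, so y_C = 12.6 − 0.2y_A.
For A: ∂π/∂y_A = 133 − 6y_A − 2y_C = 0 ⇒ y_A = 133/6 − (1/3)y_C.
Plugging y_A into C's best response: y_C = 12.6 − 0.2(133/6 − (1/3)y_C) ⇒ (14/15)y_C = 49/6, so y_C = 8.75.
Then y_A = 133/6 − (1/3)·8.75 = 19.25.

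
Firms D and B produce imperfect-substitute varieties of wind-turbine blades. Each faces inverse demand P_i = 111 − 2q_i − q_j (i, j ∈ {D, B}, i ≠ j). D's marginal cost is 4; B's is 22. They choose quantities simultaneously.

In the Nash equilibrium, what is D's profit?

1021.52

Firm D's profit: π = q_D(111 − 2q_D − q_B) − 4q_D.
∂π/∂q_D = 107 − 4q_D − q_B = 0 ⇒ q_D = 26.75 − 0.25q_B.
Similarly q_B = 22.25 − 0.25q_D.
Substituting the second reaction function into the first: q_D = 26.75 − 0.25(22.25 − 0.25q_D), which gives 0.9375q_D = 21.1875 ⇒ q_D = 22.6.
Then q_B = 22.25 − 0.25·22.6 = 16.6.
P_D = 111 − 2·22.6 − 16.6 = 49.2.
Profit = (49.2 − 4)·22.6 = 1021.52.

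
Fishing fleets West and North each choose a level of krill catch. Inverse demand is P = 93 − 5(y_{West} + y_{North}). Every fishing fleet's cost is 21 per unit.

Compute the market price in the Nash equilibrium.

45

Fishing fleet West's profit: π = y_{West}(93 − 5(y_{West} + y_{North})) − 21y_{West}.
∂π/∂y_{West} = 72 − 10y_{West} − 5y_{North} = 0, so y_{West} = 7.2 − 0.5y_{North}.
By symmetry y_{North} = y_{West}; substituting into the reaction function, 1.5y_{West} = 7.2 and y_{West} = 4.8.
Equilibrium price: P = 93 − 5·9.6 = 45.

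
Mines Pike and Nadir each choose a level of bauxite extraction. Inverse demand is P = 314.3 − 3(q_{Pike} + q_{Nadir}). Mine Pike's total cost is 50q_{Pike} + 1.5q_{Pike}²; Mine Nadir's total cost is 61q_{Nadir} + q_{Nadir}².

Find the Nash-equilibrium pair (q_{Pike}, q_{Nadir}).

Mine Pike's profit: π = q_{Pike}(314.3 − 3(q_{Pike} + q_{Nadir})) − 50q_{Pike} − 1.5q_{Pike}².
∂π/∂q_{Pike} = 264.3 − 9q_{Pike} − 3q_{Nadir} = 0, so q_{Pike} = 881/30 − (1/3)q_{Nadir}.
For Nadir: ∂π/∂q_{Nadir} = 253.3 − 8q_{Nadir} − 3q_{Pike} = 0 ⇒ q_{Nadir} = 31.6625 − 0.375q_{Pike}.
Plugging q_{Nadir} into Pike's best response: q_{Pike} = 881/30 − (1/3)(31.6625 − 0.375q_{Pike}) ⇒ 0.875q_{Pike} = 18.8125, so q_{Pike} = 21.5.
Then q_{Nadir} = 31.6625 − 0.375·21.5 = 23.6.

21.5, 23.6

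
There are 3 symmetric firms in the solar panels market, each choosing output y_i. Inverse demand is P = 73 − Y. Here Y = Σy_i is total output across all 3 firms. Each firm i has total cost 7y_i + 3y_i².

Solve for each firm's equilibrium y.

6.6

A representative firm's profit is π_i = y_i(73 − Y) − 7y_i − 3y_i², with Y = y_i + Σ_{j≠i} y_j.
First-order condition: 66 − 8y_i − Σ_{j≠i} y_j = 0.
Imposing symmetry (y_j = y for all j) turns Σ_{j≠i} y_j into 2y, so 66 = 10y and y = 6.6.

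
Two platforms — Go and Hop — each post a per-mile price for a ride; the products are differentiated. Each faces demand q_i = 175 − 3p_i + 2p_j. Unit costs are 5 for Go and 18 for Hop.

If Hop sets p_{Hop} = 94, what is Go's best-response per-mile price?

63

Go's profit: π = (p_{Go} − 5)(175 − 3p_{Go} + 2p_{Hop}).
∂π/∂p_{Go} = 190 − 6p_{Go} + 2p_{Hop} = 0 ⇒ p_{Go} = 95/3 + (1/3)p_{Hop}.
At p_{Hop} = 94: p_{Go} = 95/3 + (1/3)·94 = 63.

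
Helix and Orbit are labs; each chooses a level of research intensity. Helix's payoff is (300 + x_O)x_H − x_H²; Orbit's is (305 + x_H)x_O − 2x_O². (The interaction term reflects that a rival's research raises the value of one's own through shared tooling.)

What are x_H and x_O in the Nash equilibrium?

Expanding Helix's payoff: 300x_H + x_Ox_H − x_H².
∂π/∂x_H = 300 + x_O − 2x_H = 0, so x_H = 150 + 0.5x_O.
Likewise for Orbit: x_O = 76.25 + 0.25x_H.
Substituting the second reaction function into the first: x_H = 150 + 0.5(76.25 + 0.25x_H), which gives 0.875x_H = 188.125 ⇒ x_H = 215.
Then x_O = 76.25 + 0.25·215 = 130.

215, 130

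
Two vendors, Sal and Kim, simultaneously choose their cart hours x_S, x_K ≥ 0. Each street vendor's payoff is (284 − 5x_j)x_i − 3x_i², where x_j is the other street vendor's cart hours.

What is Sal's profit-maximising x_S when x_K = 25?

Sal's payoff is (284 − 5x_K)x_S − 3x_S².
∂π/∂x_S = 284 − 5x_K − 6x_S = 0, so x_S = 142/3 − (5/6)x_K.
At x_K = 25: x_S = 142/3 − (5/6)·25 = 26.5.

26.5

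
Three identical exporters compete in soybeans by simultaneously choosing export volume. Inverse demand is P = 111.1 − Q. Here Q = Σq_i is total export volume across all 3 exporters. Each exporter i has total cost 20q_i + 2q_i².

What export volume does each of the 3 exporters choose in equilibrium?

A representative exporter's profit is π_i = q_i(111.1 − Q) − 20q_i − 2q_i², with Q = q_i + Σ_{j≠i} q_j.
First-order condition: 91.1 − 6q_i − Σ_{j≠i} q_j = 0.
Imposing symmetry (q_j = q for all j) turns Σ_{j≠i} q_j into 2q, so 91.1 = 8q and q = 11.3875.

11.3875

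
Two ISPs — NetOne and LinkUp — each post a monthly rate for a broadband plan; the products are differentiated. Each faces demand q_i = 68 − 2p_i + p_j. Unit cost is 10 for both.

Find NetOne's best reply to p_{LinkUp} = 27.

28.75

NetOne's profit: π = (p_{NetOne} − 10)(68 − 2p_{NetOne} + p_{LinkUp}).
∂π/∂p_{NetOne} = 88 − 4p_{NetOne} + p_{LinkUp} = 0 ⇒ p_{NetOne} = 22 + 0.25p_{LinkUp}.
At p_{LinkUp} = 27: p_{NetOne} = 22 + 0.25·27 = 28.75.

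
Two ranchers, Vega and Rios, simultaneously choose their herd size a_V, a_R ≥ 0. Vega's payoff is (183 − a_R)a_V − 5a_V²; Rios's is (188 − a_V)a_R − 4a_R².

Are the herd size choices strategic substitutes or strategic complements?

strategic substitutes

Expanding Vega's payoff: 183a_V − a_Ra_V − 5a_V².
∂π/∂a_V = 183 − a_R − 10a_V = 0, so a_V = 18.3 − 0.1a_R.
The best-response slope da_V/da_R = −0.1 < 0: the reaction function is downward-sloping, so the choices are strategic substitutes.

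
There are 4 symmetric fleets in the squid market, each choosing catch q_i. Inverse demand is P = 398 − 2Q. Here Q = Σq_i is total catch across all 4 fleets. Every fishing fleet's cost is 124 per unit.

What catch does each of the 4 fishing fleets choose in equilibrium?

A representative fishing fleet's profit is π_i = q_i(398 − 2Q) − 124q_i, with Q = q_i + Σ_{j≠i} q_j.
First-order condition: 274 − 4q_i − 2Σ_{j≠i} q_j = 0.
Imposing symmetry (q_j = q for all j) turns Σ_{j≠i} q_j into 3q, so 274 = 10q and q = 27.4.

27.4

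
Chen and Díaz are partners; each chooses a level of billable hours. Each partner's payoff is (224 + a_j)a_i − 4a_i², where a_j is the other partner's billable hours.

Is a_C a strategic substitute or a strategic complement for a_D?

strategic complements

Chen's payoff is (224 + a_D)a_C − 4a_C².
∂π/∂a_C = 224 + a_D − 8a_C = 0, so a_C = 28 + 0.125a_D.
The best-response slope da_C/da_D = 0.125 > 0: the reaction function is upward-sloping, so the choices are strategic complements.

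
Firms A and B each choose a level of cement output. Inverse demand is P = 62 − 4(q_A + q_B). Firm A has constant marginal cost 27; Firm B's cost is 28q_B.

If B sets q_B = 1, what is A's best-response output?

3.875

Firm A's profit: π = q_A(62 − 4(q_A + q_B)) − 27q_A.
∂π/∂q_A = 35 − 8q_A − 4q_B = 0, so q_A = 4.375 − 0.5q_B.
At q_B = 1: q_A = 4.375 − 0.5·1 = 3.875.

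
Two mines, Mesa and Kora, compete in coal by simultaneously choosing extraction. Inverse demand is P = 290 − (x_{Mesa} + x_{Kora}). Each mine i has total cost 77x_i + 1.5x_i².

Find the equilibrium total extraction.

Mine Mesa's profit: π = x_{Mesa}(290 − (x_{Mesa} + x_{Kora})) − 77x_{Mesa} − 1.5x_{Mesa}².
∂π/∂x_{Mesa} = 213 − 5x_{Mesa} − x_{Kora} = 0, so x_{Mesa} = 42.6 − 0.2x_{Kora}.
By symmetry x_{Kora} = x_{Mesa}; substituting into the reaction function, 1.2x_{Mesa} = 42.6 and x_{Mesa} = 35.5.
Total extraction: 35.5 + 35.5 = 71.

71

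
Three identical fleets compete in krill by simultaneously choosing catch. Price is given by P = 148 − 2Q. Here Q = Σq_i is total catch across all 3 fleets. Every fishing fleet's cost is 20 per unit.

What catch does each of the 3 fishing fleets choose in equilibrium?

16

A representative fishing fleet's profit is π_i = q_i(148 − 2Q) − 20q_i, with Q = q_i + Σ_{j≠i} q_j.
First-order condition: 128 − 4q_i − 2Σ_{j≠i} q_j = 0.
In a symmetric equilibrium every fishing fleet chooses the same q, so Σ_{j≠i} q_j = 2q. The condition becomes 128 − 8q = 0, giving q = 128/8 = 16.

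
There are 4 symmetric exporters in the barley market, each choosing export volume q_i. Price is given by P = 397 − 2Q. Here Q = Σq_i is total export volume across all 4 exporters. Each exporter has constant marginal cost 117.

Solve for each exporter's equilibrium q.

A representative exporter's profit is π_i = q_i(397 − 2Q) − 117q_i, with Q = q_i + Σ_{j≠i} q_j.
First-order condition: 280 − 4q_i − 2Σ_{j≠i} q_j = 0.
Imposing symmetry (q_j = q for all j) turns Σ_{j≠i} q_j into 3q, so 280 = 10q and q = 28.

28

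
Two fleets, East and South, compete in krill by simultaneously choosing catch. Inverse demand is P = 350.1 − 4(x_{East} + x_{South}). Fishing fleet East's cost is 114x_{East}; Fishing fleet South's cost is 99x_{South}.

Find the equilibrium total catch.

Fishing fleet East's profit: π = x_{East}(350.1 − 4(x_{East} + x_{South})) − 114x_{East}.
∂π/∂x_{East} = 236.1 − 8x_{East} − 4x_{South} = 0, so x_{East} = 29.5125 − 0.5x_{South}.
By the same steps for South: x_{South} = 31.3875 − 0.5x_{East}.
Substituting the second reaction function into the first: x_{East} = 29.5125 − 0.5(31.3875 − 0.5x_{East}), which gives 0.75x_{East} = 2211/160 ⇒ x_{East} = 18.425.
Then x_{South} = 31.3875 − 0.5·18.425 = 22.175.
Total catch: 18.425 + 22.175 = 40.6.

40.6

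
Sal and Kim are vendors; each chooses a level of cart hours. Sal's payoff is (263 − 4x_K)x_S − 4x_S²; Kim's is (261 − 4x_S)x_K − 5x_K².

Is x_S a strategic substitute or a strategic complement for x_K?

strategic substitutes

Expanding Sal's payoff: 263x_S − 4x_Kx_S − 4x_S².
∂π/∂x_S = 263 − 4x_K − 8x_S = 0, so x_S = 32.875 − 0.5x_K.
The best-response slope dx_S/dx_K = −0.5 < 0: the reaction function is downward-sloping, so the choices are strategic substitutes.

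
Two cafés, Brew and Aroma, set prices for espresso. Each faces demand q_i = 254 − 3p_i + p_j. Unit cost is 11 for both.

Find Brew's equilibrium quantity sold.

Brew's profit: π = (p_{Brew} − 11)(254 − 3p_{Brew} + p_{Aroma}).
∂π/∂p_{Brew} = 287 − 6p_{Brew} + p_{Aroma} = 0 ⇒ p_{Brew} = 287/6 + (1/6)p_{Aroma}.
The game is symmetric, so in equilibrium p_{Aroma} = p_{Brew}: the reaction function gives (5/6)p_{Brew} = 287/6, hence p_{Brew} = 57.4.
q_{Brew} = 254 − 3·57.4 + 57.4 = 139.2.

139.2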